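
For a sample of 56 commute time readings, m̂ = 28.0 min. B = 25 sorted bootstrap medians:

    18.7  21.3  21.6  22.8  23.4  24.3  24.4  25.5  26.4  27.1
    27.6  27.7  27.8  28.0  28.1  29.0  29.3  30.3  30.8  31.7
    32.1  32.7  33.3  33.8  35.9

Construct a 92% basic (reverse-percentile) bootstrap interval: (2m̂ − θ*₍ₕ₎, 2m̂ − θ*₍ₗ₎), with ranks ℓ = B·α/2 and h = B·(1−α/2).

(22.2, 37.3)

Percentile endpoints at ranks 1 and 24: θ*₍1₎ = 18.7, θ*₍24₎ = 33.8.
Basic interval reflects these around m̂:
  lower = 2 × 28.0 − 33.8 = 22.2
  upper = 2 × 28.0 − 18.7 = 37.3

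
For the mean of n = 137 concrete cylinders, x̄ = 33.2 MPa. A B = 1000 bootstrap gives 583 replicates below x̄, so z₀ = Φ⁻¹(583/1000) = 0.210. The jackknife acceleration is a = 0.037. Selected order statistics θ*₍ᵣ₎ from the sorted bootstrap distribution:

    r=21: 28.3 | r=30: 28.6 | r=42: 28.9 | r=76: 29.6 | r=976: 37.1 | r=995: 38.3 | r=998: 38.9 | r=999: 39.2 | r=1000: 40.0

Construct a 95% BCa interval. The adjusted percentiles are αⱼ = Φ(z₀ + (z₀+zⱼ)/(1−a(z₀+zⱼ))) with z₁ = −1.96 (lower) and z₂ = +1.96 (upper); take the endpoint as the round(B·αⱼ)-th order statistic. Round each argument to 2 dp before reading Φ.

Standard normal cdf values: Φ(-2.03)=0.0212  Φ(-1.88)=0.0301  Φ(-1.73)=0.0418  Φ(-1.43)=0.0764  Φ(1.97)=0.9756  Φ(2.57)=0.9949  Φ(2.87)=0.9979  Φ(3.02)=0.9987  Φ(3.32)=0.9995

(29.6, 38.3)

Lower: z₀ + z₁ = 0.210 + (-1.960) = -1.750; 1 − a(z₀+z₁) = 1 − (0.037)(-1.750) = 1.0648; argument = 0.210 + (-1.750)/1.0648 = -1.4336 → -1.43.
α₁ = Φ(-1.43) = 0.0764; rank = round(1000 × 0.0764) = 76; θ*₍76₎ = 29.6.
Upper: z₀ + z₂ = 2.170; 1 − a(z₀+z₂) = 0.9197; argument = 2.5694 → 2.57; α₂ = 0.9949; rank = 995; θ*₍995₎ = 38.3.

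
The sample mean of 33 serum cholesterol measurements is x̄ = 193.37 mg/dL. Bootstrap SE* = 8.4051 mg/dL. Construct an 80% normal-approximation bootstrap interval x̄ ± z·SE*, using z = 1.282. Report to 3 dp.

Margin = 1.282 × 8.4051 = 10.7753
Interval: 193.37 ± 10.7753

(182.595, 204.145)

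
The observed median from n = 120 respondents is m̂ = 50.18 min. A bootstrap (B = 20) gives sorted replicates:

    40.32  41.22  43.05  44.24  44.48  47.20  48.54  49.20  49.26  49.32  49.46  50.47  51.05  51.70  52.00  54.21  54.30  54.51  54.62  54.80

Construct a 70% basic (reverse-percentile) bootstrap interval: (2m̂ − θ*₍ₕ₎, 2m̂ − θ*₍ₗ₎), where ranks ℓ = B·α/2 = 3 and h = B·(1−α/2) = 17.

Percentile endpoints at ranks 3 and 17: θ*₍3₎ = 43.05, θ*₍17₎ = 54.30.
Basic interval reflects these around m̂:
  lower = 2 × 50.18 − 54.30 = 46.06
  upper = 2 × 50.18 − 43.05 = 57.31

(46.06, 57.31)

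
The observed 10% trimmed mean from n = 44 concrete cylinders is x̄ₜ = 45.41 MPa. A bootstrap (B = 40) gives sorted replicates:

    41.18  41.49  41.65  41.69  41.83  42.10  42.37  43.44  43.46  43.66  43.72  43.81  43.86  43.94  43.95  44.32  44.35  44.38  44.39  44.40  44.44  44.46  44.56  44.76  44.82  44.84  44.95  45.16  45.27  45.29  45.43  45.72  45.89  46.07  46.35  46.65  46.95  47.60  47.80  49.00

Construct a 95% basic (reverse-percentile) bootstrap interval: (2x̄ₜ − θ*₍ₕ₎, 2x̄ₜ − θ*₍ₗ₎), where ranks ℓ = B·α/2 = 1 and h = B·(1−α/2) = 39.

(43.02, 49.64)

Percentile endpoints at ranks 1 and 39: θ*₍1₎ = 41.18, θ*₍39₎ = 47.80.
Basic interval reflects these around x̄ₜ:
  lower = 2 × 45.41 − 47.80 = 43.02
  upper = 2 × 45.41 − 41.18 = 49.64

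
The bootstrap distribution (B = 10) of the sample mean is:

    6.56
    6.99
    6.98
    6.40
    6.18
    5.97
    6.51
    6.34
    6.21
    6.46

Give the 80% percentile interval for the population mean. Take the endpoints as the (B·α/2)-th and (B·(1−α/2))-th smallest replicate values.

(5.97, 6.98)

Sorted replicates: 5.97, 6.18, 6.21, 6.34, 6.40, 6.46, 6.51, 6.56, 6.98, 6.99
α = 0.20; lower rank = 10 × 0.100 = 1; upper rank = 10 × 0.900 = 9.
The 1st smallest replicate is 5.97; the 9th is 6.98.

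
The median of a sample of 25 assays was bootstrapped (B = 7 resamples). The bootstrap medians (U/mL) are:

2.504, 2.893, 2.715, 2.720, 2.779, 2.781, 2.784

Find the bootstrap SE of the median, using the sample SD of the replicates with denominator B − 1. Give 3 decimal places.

Bootstrap SE is the standard deviation of the 7 replicate medians.
Mean of replicates: (2.504 + 2.893 + 2.715 + 2.720 + 2.779 + 2.781 + 2.784) / 7 = 19.1760 / 7 = 2.7394
Sum of squared deviations: (−0.2354)² + (+0.1536)² + (−0.0244)² + (−0.0194)² + (+0.0396)² + (+0.0416)² + (+0.0446)² = 0.0853
Variance = 0.0853 / 6 = 0.0142
SE* = √0.0142

SE* = 0.119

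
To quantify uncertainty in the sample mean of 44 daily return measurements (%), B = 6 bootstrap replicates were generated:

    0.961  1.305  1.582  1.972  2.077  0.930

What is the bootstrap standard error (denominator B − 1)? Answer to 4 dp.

SE* = 0.4921

Bootstrap SE is the standard deviation of the 6 replicate means.
Mean of replicates: (0.961 + 1.305 + 1.582 + 1.972 + 2.077 + 0.930) / 6 = 8.82700 / 6 = 1.47117
Sum of squared deviations: (−0.51017)² + (−0.16617)² + (+0.11083)² + (+0.50083)² + (+0.60583)² + (−0.54117)² = 1.21089
Variance = 1.21089 / 5 = 0.24218
SE* = √0.24218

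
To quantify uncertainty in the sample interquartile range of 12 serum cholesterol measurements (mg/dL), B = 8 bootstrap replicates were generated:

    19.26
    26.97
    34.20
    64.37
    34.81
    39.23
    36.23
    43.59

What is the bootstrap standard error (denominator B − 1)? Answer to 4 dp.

SE* = 13.2297

Bootstrap SE is the standard deviation of the 8 replicate interquartile ranges.
Mean of replicates: (19.26 + 26.97 + 34.20 + 64.37 + 34.81 + 39.23 + 36.23 + 43.59) / 8 = 298.66000 / 8 = 37.33250
Sum of squared deviations: (−18.07250)² + (−10.36250)² + (−3.13250)² + (+27.03750)² + (−2.52250)² + (+1.89750)² + (−1.10250)² + (+6.25750)² = 1225.17095
Variance = 1225.17095 / 7 = 175.02442
SE* = √175.02442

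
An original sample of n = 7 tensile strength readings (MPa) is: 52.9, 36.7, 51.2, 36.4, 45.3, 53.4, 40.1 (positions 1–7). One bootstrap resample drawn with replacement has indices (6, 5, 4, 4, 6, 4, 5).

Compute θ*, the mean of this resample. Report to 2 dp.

θ* = 43.80

Resample values: 53.4, 45.3, 36.4, 36.4, 53.4, 36.4, 45.3.
Mean = (53.4 + 45.3 + 36.4 + 36.4 + 53.4 + 36.4 + 45.3) / 7 = 306.60 / 7 = 43.80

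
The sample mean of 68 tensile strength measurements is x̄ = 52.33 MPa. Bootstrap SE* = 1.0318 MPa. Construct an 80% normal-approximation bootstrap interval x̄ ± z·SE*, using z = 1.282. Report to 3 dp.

(51.007, 53.653)

Margin = 1.282 × 1.0318 = 1.3228
Interval: 52.33 ± 1.3228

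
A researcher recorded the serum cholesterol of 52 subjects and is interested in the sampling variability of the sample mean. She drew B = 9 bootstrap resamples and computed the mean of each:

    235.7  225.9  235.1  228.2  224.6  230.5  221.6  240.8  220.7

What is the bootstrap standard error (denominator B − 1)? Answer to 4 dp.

SE* = 6.8589

Bootstrap SE is the standard deviation of the 9 replicate means.
Mean of replicates: (235.7 + 225.9 + 235.1 + 228.2 + 224.6 + 230.5 + 221.6 + 240.8 + 220.7) / 9 = 2063.10000 / 9 = 229.23333
Sum of squared deviations: (+6.46667)² + (−3.33333)² + (+5.86667)² + (−1.03333)² + (−4.63333)² + (+1.26667)² + (−7.63333)² + (+11.56667)² + (−8.53333)² = 376.36000
Variance = 376.36000 / 8 = 47.04500
SE* = √47.04500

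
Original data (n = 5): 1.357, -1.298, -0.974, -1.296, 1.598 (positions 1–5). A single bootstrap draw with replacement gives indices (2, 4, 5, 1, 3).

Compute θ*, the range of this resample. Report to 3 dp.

Resample values: -1.298, -1.296, 1.598, 1.357, -0.974.
Range = 1.598 − -1.298 = 2.896

θ* = 2.896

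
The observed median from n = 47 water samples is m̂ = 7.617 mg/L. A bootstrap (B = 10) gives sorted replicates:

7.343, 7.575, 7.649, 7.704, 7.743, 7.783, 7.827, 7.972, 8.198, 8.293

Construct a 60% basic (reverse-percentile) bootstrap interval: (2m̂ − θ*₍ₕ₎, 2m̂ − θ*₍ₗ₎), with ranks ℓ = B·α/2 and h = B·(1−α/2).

Percentile endpoints at ranks 2 and 8: θ*₍2₎ = 7.575, θ*₍8₎ = 7.972.
Basic interval reflects these around m̂:
  lower = 2 × 7.617 − 7.972 = 7.262
  upper = 2 × 7.617 − 7.575 = 7.659

(7.262, 7.659)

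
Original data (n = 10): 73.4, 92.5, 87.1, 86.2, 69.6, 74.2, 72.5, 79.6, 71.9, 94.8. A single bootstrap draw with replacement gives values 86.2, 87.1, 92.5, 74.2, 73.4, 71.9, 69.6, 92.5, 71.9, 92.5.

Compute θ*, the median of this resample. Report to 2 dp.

θ* = 80.20

Sorted: 69.6, 71.9, 71.9, 73.4, 74.2, 86.2, 87.1, 92.5, 92.5, 92.5
Median = average of the two middle values = 80.20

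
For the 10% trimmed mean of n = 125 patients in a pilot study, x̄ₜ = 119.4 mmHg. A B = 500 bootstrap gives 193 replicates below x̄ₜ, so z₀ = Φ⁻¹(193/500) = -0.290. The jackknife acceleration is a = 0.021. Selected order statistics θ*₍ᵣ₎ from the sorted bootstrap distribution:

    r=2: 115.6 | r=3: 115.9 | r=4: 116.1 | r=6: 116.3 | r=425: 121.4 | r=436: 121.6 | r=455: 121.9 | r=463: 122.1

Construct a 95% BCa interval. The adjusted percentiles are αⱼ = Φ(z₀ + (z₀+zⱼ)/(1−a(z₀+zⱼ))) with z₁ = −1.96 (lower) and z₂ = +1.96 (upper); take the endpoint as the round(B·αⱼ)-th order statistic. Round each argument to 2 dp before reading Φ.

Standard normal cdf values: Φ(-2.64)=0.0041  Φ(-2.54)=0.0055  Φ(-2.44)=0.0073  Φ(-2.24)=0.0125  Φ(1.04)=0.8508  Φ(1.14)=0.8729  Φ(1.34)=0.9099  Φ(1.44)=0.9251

Lower: z₀ + z₁ = -0.290 + (-1.960) = -2.250; 1 − a(z₀+z₁) = 1 − (0.021)(-2.250) = 1.0473; argument = -0.290 + (-2.250)/1.0473 = -2.4385 → -2.44.
α₁ = Φ(-2.44) = 0.0073; rank = round(500 × 0.0073) = 4; θ*₍4₎ = 116.1.
Upper: z₀ + z₂ = 1.670; 1 − a(z₀+z₂) = 0.9649; argument = 1.4407 → 1.44; α₂ = 0.9251; rank = 463; θ*₍463₎ = 122.1.

(116.1, 122.1)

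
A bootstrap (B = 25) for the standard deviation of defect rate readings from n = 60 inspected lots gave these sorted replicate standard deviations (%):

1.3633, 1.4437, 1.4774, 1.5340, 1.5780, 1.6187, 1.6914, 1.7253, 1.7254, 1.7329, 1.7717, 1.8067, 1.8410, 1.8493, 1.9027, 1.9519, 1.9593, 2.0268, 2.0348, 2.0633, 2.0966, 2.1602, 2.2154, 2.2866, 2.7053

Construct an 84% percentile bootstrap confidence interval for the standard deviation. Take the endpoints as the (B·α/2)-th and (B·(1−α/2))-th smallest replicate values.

(1.4437, 2.2154)

α = 0.16; lower rank = 25 × 0.080 = 2; upper rank = 25 × 0.920 = 23.
The 2nd smallest replicate is 1.4437; the 23rd is 2.2154.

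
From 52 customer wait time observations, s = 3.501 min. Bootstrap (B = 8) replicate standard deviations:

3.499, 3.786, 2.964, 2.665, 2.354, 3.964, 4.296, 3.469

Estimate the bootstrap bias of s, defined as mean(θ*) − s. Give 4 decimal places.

bias = −0.1264

mean(θ*) = (3.499 + 3.786 + 2.964 + 2.665 + 2.354 + 3.964 + 4.296 + 3.469) / 8 = 3.37462
bias = 3.37462 − 3.501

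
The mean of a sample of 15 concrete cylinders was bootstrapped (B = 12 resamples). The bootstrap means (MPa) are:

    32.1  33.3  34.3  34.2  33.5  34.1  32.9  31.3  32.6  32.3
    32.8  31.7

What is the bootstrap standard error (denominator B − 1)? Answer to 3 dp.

SE* = 0.986

Bootstrap SE is the standard deviation of the 12 replicate means.
Mean of replicates: (32.1 + 33.3 + 34.3 + 34.2 + 33.5 + 34.1 + 32.9 + 31.3 + 32.6 + 32.3 + 32.8 + 31.7) / 12 = 395.1000 / 12 = 32.9250
Sum of squared deviations: (−0.8250)² + (+0.3750)² + (+1.3750)² + (+1.2750)² + (+0.5750)² + (+1.1750)² + (−0.0250)² + (−1.6250)² + (−0.3250)² + (−0.6250)² + (−0.1250)² + (−1.2250)² = 10.7025
Variance = 10.7025 / 11 = 0.9730
SE* = √0.9730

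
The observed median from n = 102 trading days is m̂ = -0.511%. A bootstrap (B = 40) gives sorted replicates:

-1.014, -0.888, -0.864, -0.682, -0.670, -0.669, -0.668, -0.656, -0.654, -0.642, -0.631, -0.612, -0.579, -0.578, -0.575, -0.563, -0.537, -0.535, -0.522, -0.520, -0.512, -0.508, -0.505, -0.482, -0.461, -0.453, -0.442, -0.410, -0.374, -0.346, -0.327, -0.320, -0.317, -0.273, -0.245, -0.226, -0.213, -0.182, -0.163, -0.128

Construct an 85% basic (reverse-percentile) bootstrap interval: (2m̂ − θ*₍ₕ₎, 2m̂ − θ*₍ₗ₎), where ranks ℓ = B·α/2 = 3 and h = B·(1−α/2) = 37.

(-0.809, -0.158)

Percentile endpoints at ranks 3 and 37: θ*₍3₎ = -0.864, θ*₍37₎ = -0.213.
Basic interval reflects these around m̂:
  lower = 2 × -0.511 − -0.213 = -0.809
  upper = 2 × -0.511 − -0.864 = -0.158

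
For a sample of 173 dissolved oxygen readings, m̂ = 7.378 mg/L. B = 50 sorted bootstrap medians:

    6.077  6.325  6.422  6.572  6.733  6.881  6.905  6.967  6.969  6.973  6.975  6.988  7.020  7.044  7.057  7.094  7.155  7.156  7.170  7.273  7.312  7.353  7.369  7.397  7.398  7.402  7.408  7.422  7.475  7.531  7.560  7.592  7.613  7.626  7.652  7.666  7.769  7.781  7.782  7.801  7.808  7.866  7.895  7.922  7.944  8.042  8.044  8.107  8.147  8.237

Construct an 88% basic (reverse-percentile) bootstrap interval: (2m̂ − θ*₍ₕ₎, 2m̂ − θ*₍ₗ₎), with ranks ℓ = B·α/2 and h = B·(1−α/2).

(6.712, 8.334)

Percentile endpoints at ranks 3 and 47: θ*₍3₎ = 6.422, θ*₍47₎ = 8.044.
Basic interval reflects these around m̂:
  lower = 2 × 7.378 − 8.044 = 6.712
  upper = 2 × 7.378 − 6.422 = 8.334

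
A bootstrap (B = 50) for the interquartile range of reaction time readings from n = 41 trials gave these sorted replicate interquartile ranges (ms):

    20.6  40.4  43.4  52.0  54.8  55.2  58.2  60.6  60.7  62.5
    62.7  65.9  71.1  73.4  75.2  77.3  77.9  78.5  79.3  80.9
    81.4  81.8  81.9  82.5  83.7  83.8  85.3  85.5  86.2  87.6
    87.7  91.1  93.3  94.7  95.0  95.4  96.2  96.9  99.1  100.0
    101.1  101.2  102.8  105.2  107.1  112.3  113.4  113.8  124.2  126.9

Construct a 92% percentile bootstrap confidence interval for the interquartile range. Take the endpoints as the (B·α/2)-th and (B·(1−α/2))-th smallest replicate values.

α = 0.08; lower rank = 50 × 0.040 = 2; upper rank = 50 × 0.960 = 48.
The 2nd smallest replicate is 40.4; the 48th is 113.8.

(40.4, 113.8)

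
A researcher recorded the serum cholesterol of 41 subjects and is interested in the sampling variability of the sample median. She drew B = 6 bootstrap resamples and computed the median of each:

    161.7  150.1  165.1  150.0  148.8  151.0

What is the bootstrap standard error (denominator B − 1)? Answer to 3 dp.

SE* = 7.050

Bootstrap SE is the standard deviation of the 6 replicate medians.
Mean of replicates: (161.7 + 150.1 + 165.1 + 150.0 + 148.8 + 151.0) / 6 = 926.7000 / 6 = 154.4500
Sum of squared deviations: (+7.2500)² + (−4.3500)² + (+10.6500)² + (−4.4500)² + (−5.6500)² + (−3.4500)² = 248.5350
Variance = 248.5350 / 5 = 49.7070
SE* = √49.7070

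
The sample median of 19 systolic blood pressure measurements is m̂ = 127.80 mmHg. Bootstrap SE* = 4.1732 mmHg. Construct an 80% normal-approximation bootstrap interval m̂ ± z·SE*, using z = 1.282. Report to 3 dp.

Margin = 1.282 × 4.1732 = 5.3500
Interval: 127.80 ± 5.3500

(122.450, 133.150)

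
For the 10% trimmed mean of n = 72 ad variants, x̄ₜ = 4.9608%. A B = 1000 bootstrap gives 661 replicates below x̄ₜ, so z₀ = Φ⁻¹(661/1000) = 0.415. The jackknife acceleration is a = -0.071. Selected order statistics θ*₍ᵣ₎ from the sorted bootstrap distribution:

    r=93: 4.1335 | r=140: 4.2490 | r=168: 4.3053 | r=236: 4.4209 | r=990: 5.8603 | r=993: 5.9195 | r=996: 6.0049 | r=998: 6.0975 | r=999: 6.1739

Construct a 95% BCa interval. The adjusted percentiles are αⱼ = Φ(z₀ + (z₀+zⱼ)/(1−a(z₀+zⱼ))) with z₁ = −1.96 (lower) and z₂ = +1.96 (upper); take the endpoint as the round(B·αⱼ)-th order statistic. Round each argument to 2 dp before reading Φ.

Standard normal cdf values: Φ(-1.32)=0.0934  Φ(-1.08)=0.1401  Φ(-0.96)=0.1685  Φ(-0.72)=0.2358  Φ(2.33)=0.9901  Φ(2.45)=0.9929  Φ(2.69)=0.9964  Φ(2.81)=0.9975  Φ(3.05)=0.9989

Lower: z₀ + z₁ = 0.415 + (-1.960) = -1.545; 1 − a(z₀+z₁) = 1 − (-0.071)(-1.545) = 0.8903; argument = 0.415 + (-1.545)/0.8903 = -1.3204 → -1.32.
α₁ = Φ(-1.32) = 0.0934; rank = round(1000 × 0.0934) = 93; θ*₍93₎ = 4.1335.
Upper: z₀ + z₂ = 2.375; 1 − a(z₀+z₂) = 1.1686; argument = 2.4473 → 2.45; α₂ = 0.9929; rank = 993; θ*₍993₎ = 5.9195.

(4.1335, 5.9195)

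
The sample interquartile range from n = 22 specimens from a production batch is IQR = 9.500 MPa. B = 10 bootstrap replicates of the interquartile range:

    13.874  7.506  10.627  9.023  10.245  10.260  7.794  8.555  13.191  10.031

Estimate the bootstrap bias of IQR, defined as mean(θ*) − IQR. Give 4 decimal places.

bias = +0.6106

mean(θ*) = (13.874 + 7.506 + 10.627 + 9.023 + 10.245 + 10.260 + 7.794 + 8.555 + 13.191 + 10.031) / 10 = 10.11060
bias = 10.11060 − 9.500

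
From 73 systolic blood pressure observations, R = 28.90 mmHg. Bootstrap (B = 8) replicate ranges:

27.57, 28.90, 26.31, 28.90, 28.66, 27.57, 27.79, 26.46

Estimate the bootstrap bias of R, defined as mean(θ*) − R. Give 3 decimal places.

bias = −1.130

mean(θ*) = (27.57 + 28.90 + 26.31 + 28.90 + 28.66 + 27.57 + 27.79 + 26.46) / 8 = 27.7700
bias = 27.7700 − 28.90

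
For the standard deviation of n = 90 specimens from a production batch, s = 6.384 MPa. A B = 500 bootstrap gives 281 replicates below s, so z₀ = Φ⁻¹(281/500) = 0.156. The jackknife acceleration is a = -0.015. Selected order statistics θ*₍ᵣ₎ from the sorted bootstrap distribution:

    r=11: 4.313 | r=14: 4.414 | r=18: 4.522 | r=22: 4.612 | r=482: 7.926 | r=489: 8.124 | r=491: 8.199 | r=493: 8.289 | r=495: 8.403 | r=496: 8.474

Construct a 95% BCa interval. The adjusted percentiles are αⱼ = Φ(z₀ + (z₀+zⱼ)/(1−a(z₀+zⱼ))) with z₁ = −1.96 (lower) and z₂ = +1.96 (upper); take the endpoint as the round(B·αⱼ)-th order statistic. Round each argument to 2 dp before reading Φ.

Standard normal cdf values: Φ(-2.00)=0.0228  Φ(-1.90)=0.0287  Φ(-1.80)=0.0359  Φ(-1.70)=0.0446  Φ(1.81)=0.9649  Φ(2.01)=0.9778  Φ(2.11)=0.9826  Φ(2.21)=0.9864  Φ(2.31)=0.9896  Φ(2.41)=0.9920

Lower: z₀ + z₁ = 0.156 + (-1.960) = -1.804; 1 − a(z₀+z₁) = 1 − (-0.015)(-1.804) = 0.9729; argument = 0.156 + (-1.804)/0.9729 = -1.6982 → -1.70.
α₁ = Φ(-1.70) = 0.0446; rank = round(500 × 0.0446) = 22; θ*₍22₎ = 4.612.
Upper: z₀ + z₂ = 2.116; 1 − a(z₀+z₂) = 1.0317; argument = 2.2069 → 2.21; α₂ = 0.9864; rank = 493; θ*₍493₎ = 8.289.

(4.612, 8.289)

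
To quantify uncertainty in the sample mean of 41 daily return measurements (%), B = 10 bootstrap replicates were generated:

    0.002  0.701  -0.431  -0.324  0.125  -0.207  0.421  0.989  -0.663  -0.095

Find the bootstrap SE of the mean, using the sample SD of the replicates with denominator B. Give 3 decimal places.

SE* = 0.492

Bootstrap SE is the standard deviation of the 10 replicate means.
Mean of replicates: (0.002 + 0.701 + (-0.431) + (-0.324) + 0.125 + (-0.207) + 0.421 + 0.989 + (-0.663) + (-0.095)) / 10 = 0.5180 / 10 = 0.0518
Sum of squared deviations: (−0.0498)² + (+0.6492)² + (−0.4828)² + (−0.3758)² + (+0.0732)² + (−0.2588)² + (+0.3692)² + (+0.9372)² + (−0.7148)² + (−0.1468)² = 2.4177
Variance = 2.4177 / 10 = 0.2418
SE* = √0.2418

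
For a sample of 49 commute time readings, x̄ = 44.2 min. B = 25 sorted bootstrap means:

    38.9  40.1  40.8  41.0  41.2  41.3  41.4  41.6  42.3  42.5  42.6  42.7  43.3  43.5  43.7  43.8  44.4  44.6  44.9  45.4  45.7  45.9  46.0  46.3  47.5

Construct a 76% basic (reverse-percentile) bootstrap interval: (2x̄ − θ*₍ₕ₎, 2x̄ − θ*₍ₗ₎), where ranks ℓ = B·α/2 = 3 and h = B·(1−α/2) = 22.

(42.5, 47.6)

Percentile endpoints at ranks 3 and 22: θ*₍3₎ = 40.8, θ*₍22₎ = 45.9.
Basic interval reflects these around x̄:
  lower = 2 × 44.2 − 45.9 = 42.5
  upper = 2 × 44.2 − 40.8 = 47.6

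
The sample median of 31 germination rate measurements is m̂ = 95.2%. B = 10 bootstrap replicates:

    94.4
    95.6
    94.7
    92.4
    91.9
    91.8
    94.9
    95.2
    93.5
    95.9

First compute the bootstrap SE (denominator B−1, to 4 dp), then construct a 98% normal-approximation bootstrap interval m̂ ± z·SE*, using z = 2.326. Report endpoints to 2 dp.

Mean of replicates = 94.0300; sum of squared deviations = 21.1210; SE* = √(21.1210/9) = 1.5319
Margin = 2.326 × 1.5319 = 3.563
Interval: 95.2 ± 3.563

(91.64, 98.76)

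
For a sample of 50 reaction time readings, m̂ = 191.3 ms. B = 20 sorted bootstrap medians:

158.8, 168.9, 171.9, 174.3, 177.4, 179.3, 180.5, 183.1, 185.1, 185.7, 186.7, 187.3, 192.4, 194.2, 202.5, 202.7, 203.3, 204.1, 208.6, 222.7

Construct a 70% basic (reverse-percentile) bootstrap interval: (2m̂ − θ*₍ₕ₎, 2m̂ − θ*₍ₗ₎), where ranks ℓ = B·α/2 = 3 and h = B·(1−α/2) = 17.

(179.3, 210.7)

Percentile endpoints at ranks 3 and 17: θ*₍3₎ = 171.9, θ*₍17₎ = 203.3.
Basic interval reflects these around m̂:
  lower = 2 × 191.3 − 203.3 = 179.3
  upper = 2 × 191.3 − 171.9 = 210.7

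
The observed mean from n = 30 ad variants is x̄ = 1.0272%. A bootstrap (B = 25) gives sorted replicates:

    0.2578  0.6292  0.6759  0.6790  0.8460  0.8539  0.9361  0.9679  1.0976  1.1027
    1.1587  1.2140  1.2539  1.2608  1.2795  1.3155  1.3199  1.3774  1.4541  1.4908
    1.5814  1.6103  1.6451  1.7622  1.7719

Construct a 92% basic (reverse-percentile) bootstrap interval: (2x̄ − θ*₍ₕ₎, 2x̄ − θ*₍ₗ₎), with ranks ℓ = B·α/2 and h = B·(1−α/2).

Percentile endpoints at ranks 1 and 24: θ*₍1₎ = 0.2578, θ*₍24₎ = 1.7622.
Basic interval reflects these around x̄:
  lower = 2 × 1.0272 − 1.7622 = 0.2922
  upper = 2 × 1.0272 − 0.2578 = 1.7966

(0.2922, 1.7966)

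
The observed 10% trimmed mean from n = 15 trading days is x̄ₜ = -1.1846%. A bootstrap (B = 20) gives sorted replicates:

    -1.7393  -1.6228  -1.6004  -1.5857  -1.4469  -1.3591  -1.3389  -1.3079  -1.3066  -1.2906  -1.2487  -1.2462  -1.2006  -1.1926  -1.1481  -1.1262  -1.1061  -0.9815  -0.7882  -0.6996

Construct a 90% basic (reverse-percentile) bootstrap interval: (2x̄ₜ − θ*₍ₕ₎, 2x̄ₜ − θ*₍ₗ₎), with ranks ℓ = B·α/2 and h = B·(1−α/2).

(-1.5810, -0.6299)

Percentile endpoints at ranks 1 and 19: θ*₍1₎ = -1.7393, θ*₍19₎ = -0.7882.
Basic interval reflects these around x̄ₜ:
  lower = 2 × -1.1846 − -0.7882 = -1.5810
  upper = 2 × -1.1846 − -1.7393 = -0.6299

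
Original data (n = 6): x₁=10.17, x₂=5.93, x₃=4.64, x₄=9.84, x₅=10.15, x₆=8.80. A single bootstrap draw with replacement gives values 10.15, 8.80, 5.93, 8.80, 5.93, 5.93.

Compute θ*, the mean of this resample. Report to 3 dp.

Mean = (10.15 + 8.80 + 5.93 + 8.80 + 5.93 + 5.93) / 6 = 45.540 / 6 = 7.590

θ* = 7.590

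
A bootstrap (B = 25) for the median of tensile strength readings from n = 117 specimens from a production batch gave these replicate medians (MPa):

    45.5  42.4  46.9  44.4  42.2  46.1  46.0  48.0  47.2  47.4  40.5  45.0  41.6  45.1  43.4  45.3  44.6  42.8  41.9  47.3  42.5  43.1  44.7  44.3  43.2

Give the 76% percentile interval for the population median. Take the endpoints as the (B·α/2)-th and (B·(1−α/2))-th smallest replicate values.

(41.9, 47.2)

Sorted replicates: 40.5, 41.6, 41.9, 42.2, 42.4, 42.5, 42.8, 43.1, 43.2, 43.4, 44.3, 44.4, 44.6, 44.7, 45.0, 45.1, 45.3, 45.5, 46.0, 46.1, 46.9, 47.2, 47.3, 47.4, 48.0
α = 0.24; lower rank = 25 × 0.120 = 3; upper rank = 25 × 0.880 = 22.
The 3rd smallest replicate is 41.9; the 22nd is 47.2.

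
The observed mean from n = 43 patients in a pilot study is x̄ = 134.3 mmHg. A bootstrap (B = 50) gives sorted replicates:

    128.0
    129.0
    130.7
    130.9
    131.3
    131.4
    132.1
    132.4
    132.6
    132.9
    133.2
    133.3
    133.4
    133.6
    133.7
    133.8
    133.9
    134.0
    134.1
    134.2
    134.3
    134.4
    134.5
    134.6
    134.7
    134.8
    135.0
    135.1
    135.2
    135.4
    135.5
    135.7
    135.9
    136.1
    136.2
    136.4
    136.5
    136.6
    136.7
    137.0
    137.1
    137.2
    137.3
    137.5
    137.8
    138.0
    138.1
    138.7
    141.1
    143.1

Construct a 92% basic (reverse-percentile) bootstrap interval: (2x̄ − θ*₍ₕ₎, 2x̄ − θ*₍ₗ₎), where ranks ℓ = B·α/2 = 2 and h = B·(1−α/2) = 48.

Percentile endpoints at ranks 2 and 48: θ*₍2₎ = 129.0, θ*₍48₎ = 138.7.
Basic interval reflects these around x̄:
  lower = 2 × 134.3 − 138.7 = 129.9
  upper = 2 × 134.3 − 129.0 = 139.6

(129.9, 139.6)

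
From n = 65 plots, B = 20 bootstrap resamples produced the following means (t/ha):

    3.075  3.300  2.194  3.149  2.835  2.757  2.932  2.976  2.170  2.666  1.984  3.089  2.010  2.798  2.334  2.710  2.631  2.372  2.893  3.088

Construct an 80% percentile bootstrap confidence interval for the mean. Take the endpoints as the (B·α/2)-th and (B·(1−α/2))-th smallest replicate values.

(2.010, 3.089)

Sorted replicates: 1.984, 2.010, 2.170, 2.194, 2.334, 2.372, 2.631, 2.666, 2.710, 2.757, 2.798, 2.835, 2.893, 2.932, 2.976, 3.075, 3.088, 3.089, 3.149, 3.300
α = 0.20; lower rank = 20 × 0.100 = 2; upper rank = 20 × 0.900 = 18.
The 2nd smallest replicate is 2.010; the 18th is 3.089.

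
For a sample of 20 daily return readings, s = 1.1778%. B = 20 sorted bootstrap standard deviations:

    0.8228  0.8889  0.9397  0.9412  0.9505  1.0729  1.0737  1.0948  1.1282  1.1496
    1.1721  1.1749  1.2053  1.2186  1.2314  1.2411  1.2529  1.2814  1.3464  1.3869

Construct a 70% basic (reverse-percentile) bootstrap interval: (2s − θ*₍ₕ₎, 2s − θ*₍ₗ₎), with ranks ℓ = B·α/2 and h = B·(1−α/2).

(1.1027, 1.4159)

Percentile endpoints at ranks 3 and 17: θ*₍3₎ = 0.9397, θ*₍17₎ = 1.2529.
Basic interval reflects these around s:
  lower = 2 × 1.1778 − 1.2529 = 1.1027
  upper = 2 × 1.1778 − 0.9397 = 1.4159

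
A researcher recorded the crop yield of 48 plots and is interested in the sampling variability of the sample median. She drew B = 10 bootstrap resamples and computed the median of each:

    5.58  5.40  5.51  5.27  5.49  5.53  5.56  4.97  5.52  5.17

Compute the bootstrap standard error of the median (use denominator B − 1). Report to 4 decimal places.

Bootstrap SE is the standard deviation of the 10 replicate medians.
Mean of replicates: (5.58 + 5.40 + 5.51 + 5.27 + 5.49 + 5.53 + 5.56 + 4.97 + 5.52 + 5.17) / 10 = 54.00000 / 10 = 5.40000
Sum of squared deviations: (+0.18000)² + (+0.00000)² + (+0.11000)² + (−0.13000)² + (+0.09000)² + (+0.13000)² + (+0.16000)² + (−0.43000)² + (+0.12000)² + (−0.23000)² = 0.36420
Variance = 0.36420 / 9 = 0.04047
SE* = √0.04047

SE* = 0.2012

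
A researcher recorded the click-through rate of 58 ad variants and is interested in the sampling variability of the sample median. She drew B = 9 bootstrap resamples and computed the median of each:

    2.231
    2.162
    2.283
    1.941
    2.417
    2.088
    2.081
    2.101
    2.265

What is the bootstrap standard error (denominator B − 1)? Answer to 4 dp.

Bootstrap SE is the standard deviation of the 9 replicate medians.
Mean of replicates: (2.231 + 2.162 + 2.283 + 1.941 + 2.417 + 2.088 + 2.081 + 2.101 + 2.265) / 9 = 19.569000 / 9 = 2.174333
Sum of squared deviations: (+0.056667)² + (−0.012333)² + (+0.108667)² + (−0.233333)² + (+0.242667)² + (−0.086333)² + (−0.093333)² + (−0.073333)² + (+0.090667)² = 0.158266
Variance = 0.158266 / 8 = 0.019783
SE* = √0.019783

SE* = 0.1407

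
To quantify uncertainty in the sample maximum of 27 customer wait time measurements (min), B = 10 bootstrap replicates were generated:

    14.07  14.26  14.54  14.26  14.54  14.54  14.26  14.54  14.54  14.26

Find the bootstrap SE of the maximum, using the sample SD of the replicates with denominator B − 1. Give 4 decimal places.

SE* = 0.1769

Bootstrap SE is the standard deviation of the 10 replicate maximums.
Mean of replicates: (14.07 + 14.26 + 14.54 + 14.26 + 14.54 + 14.54 + 14.26 + 14.54 + 14.54 + 14.26) / 10 = 143.81000 / 10 = 14.38100
Sum of squared deviations: (−0.31100)² + (−0.12100)² + (+0.15900)² + (−0.12100)² + (+0.15900)² + (+0.15900)² + (−0.12100)² + (+0.15900)² + (+0.15900)² + (−0.12100)² = 0.28169
Variance = 0.28169 / 9 = 0.03130
SE* = √0.03130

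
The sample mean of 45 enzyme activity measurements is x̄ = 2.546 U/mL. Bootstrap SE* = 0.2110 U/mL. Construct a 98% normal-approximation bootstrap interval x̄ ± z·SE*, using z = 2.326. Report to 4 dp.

Margin = 2.326 × 0.2110 = 0.49079
Interval: 2.546 ± 0.49079

(2.0552, 3.0368)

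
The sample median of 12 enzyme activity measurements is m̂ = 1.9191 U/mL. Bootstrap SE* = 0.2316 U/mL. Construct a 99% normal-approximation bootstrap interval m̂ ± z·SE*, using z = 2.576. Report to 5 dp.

(1.32250, 2.51570)

Margin = 2.576 × 0.2316 = 0.596602
Interval: 1.9191 ± 0.596602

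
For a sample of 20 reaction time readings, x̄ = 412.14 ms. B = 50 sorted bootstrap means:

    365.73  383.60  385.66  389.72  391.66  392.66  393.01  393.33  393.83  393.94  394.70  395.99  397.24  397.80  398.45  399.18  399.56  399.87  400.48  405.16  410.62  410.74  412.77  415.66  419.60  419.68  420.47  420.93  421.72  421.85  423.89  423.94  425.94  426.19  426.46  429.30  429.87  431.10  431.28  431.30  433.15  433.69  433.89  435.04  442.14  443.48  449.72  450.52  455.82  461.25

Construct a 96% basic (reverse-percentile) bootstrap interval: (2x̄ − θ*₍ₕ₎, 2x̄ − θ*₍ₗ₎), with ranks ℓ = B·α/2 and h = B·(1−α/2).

Percentile endpoints at ranks 1 and 49: θ*₍1₎ = 365.73, θ*₍49₎ = 455.82.
Basic interval reflects these around x̄:
  lower = 2 × 412.14 − 455.82 = 368.46
  upper = 2 × 412.14 − 365.73 = 458.55

(368.46, 458.55)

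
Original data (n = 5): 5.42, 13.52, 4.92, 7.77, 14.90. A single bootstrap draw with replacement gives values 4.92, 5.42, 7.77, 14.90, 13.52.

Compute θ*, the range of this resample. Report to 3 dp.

Range = 14.90 − 4.92 = 9.980

θ* = 9.980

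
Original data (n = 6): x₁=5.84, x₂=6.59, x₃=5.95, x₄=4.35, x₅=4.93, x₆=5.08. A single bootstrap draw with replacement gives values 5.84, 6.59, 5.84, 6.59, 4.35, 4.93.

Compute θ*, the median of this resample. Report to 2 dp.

Sorted: 4.35, 4.93, 5.84, 5.84, 6.59, 6.59
Median = average of the two middle values = 5.84

θ* = 5.84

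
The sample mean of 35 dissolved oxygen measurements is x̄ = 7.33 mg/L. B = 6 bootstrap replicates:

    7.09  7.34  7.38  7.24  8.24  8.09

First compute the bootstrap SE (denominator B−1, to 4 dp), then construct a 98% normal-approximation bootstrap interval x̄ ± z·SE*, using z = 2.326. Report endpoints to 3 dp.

(6.216, 8.444)

Mean of replicates = 7.5633; sum of squared deviations = 1.1473; SE* = √(1.1473/5) = 0.4790
Margin = 2.326 × 0.4790 = 1.1142
Interval: 7.33 ± 1.1142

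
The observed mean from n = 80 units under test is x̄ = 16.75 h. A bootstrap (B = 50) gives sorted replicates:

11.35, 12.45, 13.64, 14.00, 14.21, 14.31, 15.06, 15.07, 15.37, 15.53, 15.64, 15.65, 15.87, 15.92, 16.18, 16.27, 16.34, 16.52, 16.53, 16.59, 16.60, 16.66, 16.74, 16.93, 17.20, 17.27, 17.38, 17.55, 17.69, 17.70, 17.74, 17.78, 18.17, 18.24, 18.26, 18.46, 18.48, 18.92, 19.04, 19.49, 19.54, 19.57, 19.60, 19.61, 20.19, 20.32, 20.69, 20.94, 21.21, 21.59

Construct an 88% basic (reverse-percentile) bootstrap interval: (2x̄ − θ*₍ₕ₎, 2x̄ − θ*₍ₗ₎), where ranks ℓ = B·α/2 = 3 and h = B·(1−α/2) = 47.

Percentile endpoints at ranks 3 and 47: θ*₍3₎ = 13.64, θ*₍47₎ = 20.69.
Basic interval reflects these around x̄:
  lower = 2 × 16.75 − 20.69 = 12.81
  upper = 2 × 16.75 − 13.64 = 19.86

(12.81, 19.86)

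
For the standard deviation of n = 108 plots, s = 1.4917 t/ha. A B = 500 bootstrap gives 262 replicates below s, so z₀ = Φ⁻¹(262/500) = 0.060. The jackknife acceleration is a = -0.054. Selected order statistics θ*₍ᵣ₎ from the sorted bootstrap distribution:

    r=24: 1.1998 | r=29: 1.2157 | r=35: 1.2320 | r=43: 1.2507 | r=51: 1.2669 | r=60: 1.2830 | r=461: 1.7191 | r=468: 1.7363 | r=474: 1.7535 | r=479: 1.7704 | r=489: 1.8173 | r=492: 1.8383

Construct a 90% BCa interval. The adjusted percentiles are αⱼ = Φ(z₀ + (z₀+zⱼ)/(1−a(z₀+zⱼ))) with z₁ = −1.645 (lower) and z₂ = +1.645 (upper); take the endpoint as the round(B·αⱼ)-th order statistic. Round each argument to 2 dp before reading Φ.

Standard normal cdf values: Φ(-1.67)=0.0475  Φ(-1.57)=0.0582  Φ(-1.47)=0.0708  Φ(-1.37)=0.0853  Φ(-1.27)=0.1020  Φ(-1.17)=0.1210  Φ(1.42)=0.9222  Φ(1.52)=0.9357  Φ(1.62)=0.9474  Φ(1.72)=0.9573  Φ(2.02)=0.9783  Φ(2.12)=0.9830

Lower: z₀ + z₁ = 0.060 + (-1.645) = -1.585; 1 − a(z₀+z₁) = 1 − (-0.054)(-1.585) = 0.9144; argument = 0.060 + (-1.585)/0.9144 = -1.6734 → -1.67.
α₁ = Φ(-1.67) = 0.0475; rank = round(500 × 0.0475) = 24; θ*₍24₎ = 1.1998.
Upper: z₀ + z₂ = 1.705; 1 − a(z₀+z₂) = 1.0921; argument = 1.6213 → 1.62; α₂ = 0.9474; rank = 474; θ*₍474₎ = 1.7535.

(1.1998, 1.7535)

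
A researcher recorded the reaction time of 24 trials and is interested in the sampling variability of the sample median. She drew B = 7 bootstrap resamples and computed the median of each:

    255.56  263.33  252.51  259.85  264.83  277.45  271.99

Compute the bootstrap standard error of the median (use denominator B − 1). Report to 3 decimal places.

SE* = 8.808

Bootstrap SE is the standard deviation of the 7 replicate medians.
Mean of replicates: (255.56 + 263.33 + 252.51 + 259.85 + 264.83 + 277.45 + 271.99) / 7 = 1845.5200 / 7 = 263.6457
Sum of squared deviations: (−8.0857)² + (−0.3157)² + (−11.1357)² + (−3.7957)² + (+1.1843)² + (+13.8043)² + (+8.3443)² = 465.4780
Variance = 465.4780 / 6 = 77.5797
SE* = √77.5797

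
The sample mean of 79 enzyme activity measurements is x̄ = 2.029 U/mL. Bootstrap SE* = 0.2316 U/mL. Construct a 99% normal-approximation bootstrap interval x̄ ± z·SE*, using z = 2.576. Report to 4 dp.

(1.4324, 2.6256)

Margin = 2.576 × 0.2316 = 0.59660
Interval: 2.029 ± 0.59660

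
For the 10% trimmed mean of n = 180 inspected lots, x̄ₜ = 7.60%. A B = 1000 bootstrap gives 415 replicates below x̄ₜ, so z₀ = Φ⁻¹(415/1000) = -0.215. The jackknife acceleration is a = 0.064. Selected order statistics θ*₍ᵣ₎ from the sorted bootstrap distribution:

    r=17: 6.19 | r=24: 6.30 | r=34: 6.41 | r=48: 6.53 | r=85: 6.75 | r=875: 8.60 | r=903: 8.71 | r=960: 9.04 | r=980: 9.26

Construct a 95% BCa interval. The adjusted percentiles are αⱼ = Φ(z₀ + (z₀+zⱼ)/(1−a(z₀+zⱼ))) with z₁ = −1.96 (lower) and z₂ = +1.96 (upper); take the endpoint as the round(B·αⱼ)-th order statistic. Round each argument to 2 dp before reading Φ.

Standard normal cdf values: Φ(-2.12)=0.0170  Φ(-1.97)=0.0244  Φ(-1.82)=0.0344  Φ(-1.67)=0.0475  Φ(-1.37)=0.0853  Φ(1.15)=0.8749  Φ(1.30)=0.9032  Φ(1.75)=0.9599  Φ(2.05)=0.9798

(6.19, 9.04)

Lower: z₀ + z₁ = -0.215 + (-1.960) = -2.175; 1 − a(z₀+z₁) = 1 − (0.064)(-2.175) = 1.1392; argument = -0.215 + (-2.175)/1.1392 = -2.1242 → -2.12.
α₁ = Φ(-2.12) = 0.0170; rank = round(1000 × 0.0170) = 17; θ*₍17₎ = 6.19.
Upper: z₀ + z₂ = 1.745; 1 − a(z₀+z₂) = 0.8883; argument = 1.7494 → 1.75; α₂ = 0.9599; rank = 960; θ*₍960₎ = 9.04.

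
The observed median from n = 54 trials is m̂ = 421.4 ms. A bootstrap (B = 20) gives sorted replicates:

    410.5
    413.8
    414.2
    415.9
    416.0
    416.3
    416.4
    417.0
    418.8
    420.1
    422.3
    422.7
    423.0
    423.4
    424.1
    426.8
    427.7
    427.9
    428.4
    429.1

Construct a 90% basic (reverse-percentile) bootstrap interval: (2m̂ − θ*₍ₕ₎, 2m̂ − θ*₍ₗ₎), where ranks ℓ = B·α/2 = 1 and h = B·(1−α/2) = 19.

(414.4, 432.3)

Percentile endpoints at ranks 1 and 19: θ*₍1₎ = 410.5, θ*₍19₎ = 428.4.
Basic interval reflects these around m̂:
  lower = 2 × 421.4 − 428.4 = 414.4
  upper = 2 × 421.4 − 410.5 = 432.3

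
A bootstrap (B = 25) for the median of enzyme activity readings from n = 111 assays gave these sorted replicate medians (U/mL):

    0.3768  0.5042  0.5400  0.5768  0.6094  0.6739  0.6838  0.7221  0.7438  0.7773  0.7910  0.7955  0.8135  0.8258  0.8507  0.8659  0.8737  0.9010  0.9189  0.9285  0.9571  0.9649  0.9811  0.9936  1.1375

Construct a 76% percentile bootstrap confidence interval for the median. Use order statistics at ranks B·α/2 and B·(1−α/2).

(0.5400, 0.9649)

α = 0.24; lower rank = 25 × 0.120 = 3; upper rank = 25 × 0.880 = 22.
The 3rd smallest replicate is 0.5400; the 22nd is 0.9649.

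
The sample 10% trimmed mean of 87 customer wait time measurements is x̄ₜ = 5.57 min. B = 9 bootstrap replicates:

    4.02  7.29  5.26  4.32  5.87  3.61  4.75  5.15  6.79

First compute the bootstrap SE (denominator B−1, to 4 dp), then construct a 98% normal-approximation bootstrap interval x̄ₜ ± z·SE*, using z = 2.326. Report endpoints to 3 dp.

Mean of replicates = 5.2289; sum of squared deviations = 12.2411; SE* = √(12.2411/8) = 1.2370
Margin = 2.326 × 1.2370 = 2.8773
Interval: 5.57 ± 2.8773

(2.693, 8.447)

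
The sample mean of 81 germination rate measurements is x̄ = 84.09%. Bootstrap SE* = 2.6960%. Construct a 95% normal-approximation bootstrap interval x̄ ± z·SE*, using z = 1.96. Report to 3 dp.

(78.806, 89.374)

Margin = 1.96 × 2.6960 = 5.2842
Interval: 84.09 ± 5.2842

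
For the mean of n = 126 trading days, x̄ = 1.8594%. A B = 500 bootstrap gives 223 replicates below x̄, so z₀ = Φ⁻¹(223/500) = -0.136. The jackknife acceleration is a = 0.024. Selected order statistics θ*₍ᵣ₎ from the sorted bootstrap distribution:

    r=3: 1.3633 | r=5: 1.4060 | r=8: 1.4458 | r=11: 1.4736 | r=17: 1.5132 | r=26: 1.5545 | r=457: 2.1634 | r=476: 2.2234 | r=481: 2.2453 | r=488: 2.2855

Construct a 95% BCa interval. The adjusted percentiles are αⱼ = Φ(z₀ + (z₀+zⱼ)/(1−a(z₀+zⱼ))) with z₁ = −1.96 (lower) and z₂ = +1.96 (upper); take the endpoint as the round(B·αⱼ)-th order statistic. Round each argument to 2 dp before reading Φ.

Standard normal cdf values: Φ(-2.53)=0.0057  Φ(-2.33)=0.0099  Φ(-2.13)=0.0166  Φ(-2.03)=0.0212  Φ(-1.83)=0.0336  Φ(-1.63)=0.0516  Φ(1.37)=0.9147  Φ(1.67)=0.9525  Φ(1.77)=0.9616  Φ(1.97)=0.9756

Lower: z₀ + z₁ = -0.136 + (-1.960) = -2.096; 1 − a(z₀+z₁) = 1 − (0.024)(-2.096) = 1.0503; argument = -0.136 + (-2.096)/1.0503 = -2.1316 → -2.13.
α₁ = Φ(-2.13) = 0.0166; rank = round(500 × 0.0166) = 8; θ*₍8₎ = 1.4458.
Upper: z₀ + z₂ = 1.824; 1 − a(z₀+z₂) = 0.9562; argument = 1.7715 → 1.77; α₂ = 0.9616; rank = 481; θ*₍481₎ = 2.2453.

(1.4458, 2.2453)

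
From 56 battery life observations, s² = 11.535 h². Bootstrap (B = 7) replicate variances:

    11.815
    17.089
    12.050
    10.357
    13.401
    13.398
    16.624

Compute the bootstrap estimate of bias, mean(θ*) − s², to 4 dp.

mean(θ*) = (11.815 + 17.089 + 12.050 + 10.357 + 13.401 + 13.398 + 16.624) / 7 = 13.53343
bias = 13.53343 − 11.535

bias = +1.9984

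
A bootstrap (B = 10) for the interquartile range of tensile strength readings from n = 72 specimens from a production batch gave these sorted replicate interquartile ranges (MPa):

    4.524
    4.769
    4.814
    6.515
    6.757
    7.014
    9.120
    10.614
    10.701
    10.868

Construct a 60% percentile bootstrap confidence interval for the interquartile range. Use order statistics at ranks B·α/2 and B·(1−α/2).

α = 0.40; lower rank = 10 × 0.200 = 2; upper rank = 10 × 0.800 = 8.
The 2nd smallest replicate is 4.769; the 8th is 10.614.

(4.769, 10.614)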